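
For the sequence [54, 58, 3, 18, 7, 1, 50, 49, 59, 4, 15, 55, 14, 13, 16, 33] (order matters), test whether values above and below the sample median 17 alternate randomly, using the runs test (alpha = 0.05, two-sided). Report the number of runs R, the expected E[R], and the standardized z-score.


Step 1: Compute median = 17; label A = above, B = below.
Labels in order: AABABBAAABBABBBA  (n_A = 8, n_B = 8)
Step 2: Count runs R = 9.
Step 3: Under H0 (random ordering), E[R] = 2*n_A*n_B/(n_A+n_B) + 1 = 2*8*8/16 + 1 = 9.0000.
        Var[R] = 2*n_A*n_B*(2*n_A*n_B - n_A - n_B) / ((n_A+n_B)^2 * (n_A+n_B-1)) = 14336/3840 = 3.7333.
        SD[R] = 1.9322.
Step 4: R = E[R], so z = 0 with no continuity correction.
Step 5: Two-sided p-value via normal approximation = 2*(1 - Phi(|z|)) = 1.000000.
Step 6: alpha = 0.05. fail to reject H0.

R = 9, z = 0.0000, p = 1.000000, fail to reject H0.


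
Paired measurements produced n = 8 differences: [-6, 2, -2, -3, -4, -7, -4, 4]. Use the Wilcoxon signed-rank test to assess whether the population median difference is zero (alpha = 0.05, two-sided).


Step 1: Drop any zero differences (none here) and take |d_i|.
|d| = [6, 2, 2, 3, 4, 7, 4, 4]
Step 2: Midrank |d_i| (ties get averaged ranks).
ranks: |6|->7, |2|->1.5, |2|->1.5, |3|->3, |4|->5, |7|->8, |4|->5, |4|->5
Step 3: Attach original signs; sum ranks with positive sign and with negative sign.
W+ = 1.5 + 5 = 6.5
W- = 7 + 1.5 + 3 + 5 + 8 + 5 = 29.5
(Check: W+ + W- = 36 should equal n(n+1)/2 = 36.)
Step 4: Test statistic W = min(W+, W-) = 6.5.
Step 5: Ties in |d|, so use the tie-corrected normal approximation.
        E[W] = n(n+1)/4 = 8*9/4 = 18.
        Tie groups: |d|=2 (t=2), |d|=4 (t=3); sum(t^3 - t) = 30.
        Var[W] = n(n+1)(2n+1)/24 - sum(t^3-t)/48 = 1224/24 - 30/48 = 50.375.
        z = (W - E[W]) / sqrt(Var[W]) = (6.5 - 18) / 7.0975 = -1.6203.
        Two-sided p = 2*Phi(z) = 0.105172.
Step 6: alpha = 0.05. fail to reject H0.

W+ = 6.5, W- = 29.5, W = min = 6.5, p = 0.105172, fail to reject H0.


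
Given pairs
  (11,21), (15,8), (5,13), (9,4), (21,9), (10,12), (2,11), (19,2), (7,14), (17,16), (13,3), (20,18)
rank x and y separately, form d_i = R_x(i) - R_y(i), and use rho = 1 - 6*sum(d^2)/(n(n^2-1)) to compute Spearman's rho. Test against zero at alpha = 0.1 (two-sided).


Step 1: Rank x and y separately (midranks; no ties here).
rank(x): 11->6, 15->8, 5->2, 9->4, 21->12, 10->5, 2->1, 19->10, 7->3, 17->9, 13->7, 20->11
rank(y): 21->12, 8->4, 13->8, 4->3, 9->5, 12->7, 11->6, 2->1, 14->9, 16->10, 3->2, 18->11
Step 2: d_i = R_x(i) - R_y(i); compute d_i^2.
  (6-12)^2=36, (8-4)^2=16, (2-8)^2=36, (4-3)^2=1, (12-5)^2=49, (5-7)^2=4, (1-6)^2=25, (10-1)^2=81, (3-9)^2=36, (9-10)^2=1, (7-2)^2=25, (11-11)^2=0
sum(d^2) = 310.
Step 3: rho = 1 - 6*310 / (12*(12^2 - 1)) = 1 - 1860/1716 = -0.083916.
Step 4: Under H0, t = rho * sqrt((n-2)/(1-rho^2)) = -0.2663 ~ t(10).
Step 5: Two-sided p-value from the t-distribution with 10 df = 0.795415.
Step 6: alpha = 0.1. fail to reject H0.

rho = -0.0839, p = 0.795415, fail to reject H0 at alpha = 0.1.


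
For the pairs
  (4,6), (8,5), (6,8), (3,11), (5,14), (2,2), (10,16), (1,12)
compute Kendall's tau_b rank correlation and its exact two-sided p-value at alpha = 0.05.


Step 1: Enumerate the 28 unordered pairs (i,j) with i<j and classify each by sign(x_j-x_i) * sign(y_j-y_i).
  (1,2):dx=+4,dy=-1->D; (1,3):dx=+2,dy=+2->C; (1,4):dx=-1,dy=+5->D; (1,5):dx=+1,dy=+8->C
  (1,6):dx=-2,dy=-4->C; (1,7):dx=+6,dy=+10->C; (1,8):dx=-3,dy=+6->D; (2,3):dx=-2,dy=+3->D
  (2,4):dx=-5,dy=+6->D; (2,5):dx=-3,dy=+9->D; (2,6):dx=-6,dy=-3->C; (2,7):dx=+2,dy=+11->C
  (2,8):dx=-7,dy=+7->D; (3,4):dx=-3,dy=+3->D; (3,5):dx=-1,dy=+6->D; (3,6):dx=-4,dy=-6->C
  (3,7):dx=+4,dy=+8->C; (3,8):dx=-5,dy=+4->D; (4,5):dx=+2,dy=+3->C; (4,6):dx=-1,dy=-9->C
  (4,7):dx=+7,dy=+5->C; (4,8):dx=-2,dy=+1->D; (5,6):dx=-3,dy=-12->C; (5,7):dx=+5,dy=+2->C
  (5,8):dx=-4,dy=-2->C; (6,7):dx=+8,dy=+14->C; (6,8):dx=-1,dy=+10->D; (7,8):dx=-9,dy=-4->C
Step 2: C = 16, D = 12, total pairs = 28.
Step 3: tau = (C - D)/(n(n-1)/2) = (16 - 12)/28 = 0.142857.
Step 4: Exact two-sided p-value (enumerate n! = 40320 permutations of y under H0): p = 0.719544.
Step 5: alpha = 0.05. fail to reject H0.

tau_b = 0.1429 (C=16, D=12), p = 0.719544, fail to reject H0.


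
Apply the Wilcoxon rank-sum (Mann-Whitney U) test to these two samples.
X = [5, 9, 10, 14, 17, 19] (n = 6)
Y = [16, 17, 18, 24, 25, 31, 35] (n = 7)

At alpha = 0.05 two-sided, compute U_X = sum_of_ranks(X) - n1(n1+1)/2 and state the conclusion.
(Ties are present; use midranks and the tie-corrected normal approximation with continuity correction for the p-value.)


Step 1: Combine and sort all 13 observations; assign midranks.
sorted (value, group): (5,X), (9,X), (10,X), (14,X), (16,Y), (17,X), (17,Y), (18,Y), (19,X), (24,Y), (25,Y), (31,Y), (35,Y)
ranks: 5->1, 9->2, 10->3, 14->4, 16->5, 17->6.5, 17->6.5, 18->8, 19->9, 24->10, 25->11, 31->12, 35->13
Step 2: Rank sum for X: R1 = 1 + 2 + 3 + 4 + 6.5 + 9 = 25.5.
Step 3: U_X = R1 - n1(n1+1)/2 = 25.5 - 6*7/2 = 25.5 - 21 = 4.5.
       U_Y = n1*n2 - U_X = 42 - 4.5 = 37.5.
Step 4: Ties are present, so use the tie-corrected normal approximation (with continuity correction) for the p-value.
Step 5: p-value = 0.022087; compare to alpha = 0.05. reject H0.

U_X = 4.5, p = 0.022087, reject H0 at alpha = 0.05.


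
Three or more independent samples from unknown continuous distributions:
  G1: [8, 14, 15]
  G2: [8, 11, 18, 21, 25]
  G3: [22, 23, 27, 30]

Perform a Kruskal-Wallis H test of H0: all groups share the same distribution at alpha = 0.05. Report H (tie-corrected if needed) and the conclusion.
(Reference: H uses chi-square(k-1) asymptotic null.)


Step 1: Combine all N = 12 observations and assign midranks.
sorted (value, group, rank): (8,G1,1.5), (8,G2,1.5), (11,G2,3), (14,G1,4), (15,G1,5), (18,G2,6), (21,G2,7), (22,G3,8), (23,G3,9), (25,G2,10), (27,G3,11), (30,G3,12)
Step 2: Sum ranks within each group.
R_1 = 10.5 (n_1 = 3)
R_2 = 27.5 (n_2 = 5)
R_3 = 40 (n_3 = 4)
Step 3: H = 12/(N(N+1)) * sum(R_i^2/n_i) - 3(N+1)
     = 12/(12*13) * (10.5^2/3 + 27.5^2/5 + 40^2/4) - 3*13
     = 0.076923 * 588 - 39
     = 6.230769.
Step 4: Ties present; correction factor C = 1 - 6/(12^3 - 12) = 0.996503. Corrected H = 6.230769 / 0.996503 = 6.252632.
Step 5: Under H0, H ~ chi^2(2); p-value = 0.043879.
Step 6: alpha = 0.05. reject H0.

H = 6.2526, df = 2, p = 0.043879, reject H0.


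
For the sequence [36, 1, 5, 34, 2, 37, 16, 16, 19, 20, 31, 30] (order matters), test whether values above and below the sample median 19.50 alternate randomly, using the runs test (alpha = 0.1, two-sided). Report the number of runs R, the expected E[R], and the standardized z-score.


Step 1: Compute median = 19.50; label A = above, B = below.
Labels in order: ABBABABBBAAA  (n_A = 6, n_B = 6)
Step 2: Count runs R = 7.
Step 3: Under H0 (random ordering), E[R] = 2*n_A*n_B/(n_A+n_B) + 1 = 2*6*6/12 + 1 = 7.0000.
        Var[R] = 2*n_A*n_B*(2*n_A*n_B - n_A - n_B) / ((n_A+n_B)^2 * (n_A+n_B-1)) = 4320/1584 = 2.7273.
        SD[R] = 1.6514.
Step 4: R = E[R], so z = 0 with no continuity correction.
Step 5: Two-sided p-value via normal approximation = 2*(1 - Phi(|z|)) = 1.000000.
Step 6: alpha = 0.1. fail to reject H0.

R = 7, z = 0.0000, p = 1.000000, fail to reject H0.


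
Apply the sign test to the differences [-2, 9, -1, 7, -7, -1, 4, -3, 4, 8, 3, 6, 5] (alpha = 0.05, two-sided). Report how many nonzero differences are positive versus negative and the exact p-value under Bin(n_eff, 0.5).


Step 1: Discard zero differences. Original n = 13; n_eff = number of nonzero differences = 13.
Nonzero differences (with sign): -2, +9, -1, +7, -7, -1, +4, -3, +4, +8, +3, +6, +5
Step 2: Count signs: positive = 8, negative = 5.
Step 3: Under H0: P(positive) = 0.5, so the number of positives S ~ Bin(13, 0.5).
Step 4: Two-sided exact p-value = sum of Bin(13,0.5) probabilities at or below the observed probability = 0.581055.
Step 5: alpha = 0.05. fail to reject H0.

n_eff = 13, pos = 8, neg = 5, p = 0.581055, fail to reject H0.


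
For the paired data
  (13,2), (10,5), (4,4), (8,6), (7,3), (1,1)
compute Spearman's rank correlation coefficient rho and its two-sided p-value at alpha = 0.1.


Step 1: Rank x and y separately (midranks; no ties here).
rank(x): 13->6, 10->5, 4->2, 8->4, 7->3, 1->1
rank(y): 2->2, 5->5, 4->4, 6->6, 3->3, 1->1
Step 2: d_i = R_x(i) - R_y(i); compute d_i^2.
  (6-2)^2=16, (5-5)^2=0, (2-4)^2=4, (4-6)^2=4, (3-3)^2=0, (1-1)^2=0
sum(d^2) = 24.
Step 3: rho = 1 - 6*24 / (6*(6^2 - 1)) = 1 - 144/210 = 0.314286.
Step 4: Under H0, t = rho * sqrt((n-2)/(1-rho^2)) = 0.6621 ~ t(4).
Step 5: Two-sided p-value from the t-distribution with 4 df = 0.544093.
Step 6: alpha = 0.1. fail to reject H0.

rho = 0.3143, p = 0.544093, fail to reject H0 at alpha = 0.1.


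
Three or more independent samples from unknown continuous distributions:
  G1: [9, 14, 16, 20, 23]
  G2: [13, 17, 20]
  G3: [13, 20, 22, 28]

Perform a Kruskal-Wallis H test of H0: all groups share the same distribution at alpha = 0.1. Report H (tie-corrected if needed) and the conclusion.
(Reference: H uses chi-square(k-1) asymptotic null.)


Step 1: Combine all N = 12 observations and assign midranks.
sorted (value, group, rank): (9,G1,1), (13,G2,2.5), (13,G3,2.5), (14,G1,4), (16,G1,5), (17,G2,6), (20,G1,8), (20,G2,8), (20,G3,8), (22,G3,10), (23,G1,11), (28,G3,12)
Step 2: Sum ranks within each group.
R_1 = 29 (n_1 = 5)
R_2 = 16.5 (n_2 = 3)
R_3 = 32.5 (n_3 = 4)
Step 3: H = 12/(N(N+1)) * sum(R_i^2/n_i) - 3(N+1)
     = 12/(12*13) * (29^2/5 + 16.5^2/3 + 32.5^2/4) - 3*13
     = 0.076923 * 523.013 - 39
     = 1.231731.
Step 4: Ties present; correction factor C = 1 - 30/(12^3 - 12) = 0.982517. Corrected H = 1.231731 / 0.982517 = 1.253648.
Step 5: Under H0, H ~ chi^2(2); p-value = 0.534286.
Step 6: alpha = 0.1. fail to reject H0.

H = 1.2536, df = 2, p = 0.534286, fail to reject H0.


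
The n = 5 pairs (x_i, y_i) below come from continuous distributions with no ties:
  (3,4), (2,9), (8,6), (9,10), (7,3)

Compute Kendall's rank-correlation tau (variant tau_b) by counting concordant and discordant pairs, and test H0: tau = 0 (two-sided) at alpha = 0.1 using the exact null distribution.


Step 1: Enumerate the 10 unordered pairs (i,j) with i<j and classify each by sign(x_j-x_i) * sign(y_j-y_i).
  (1,2):dx=-1,dy=+5->D; (1,3):dx=+5,dy=+2->C; (1,4):dx=+6,dy=+6->C; (1,5):dx=+4,dy=-1->D
  (2,3):dx=+6,dy=-3->D; (2,4):dx=+7,dy=+1->C; (2,5):dx=+5,dy=-6->D; (3,4):dx=+1,dy=+4->C
  (3,5):dx=-1,dy=-3->C; (4,5):dx=-2,dy=-7->C
Step 2: C = 6, D = 4, total pairs = 10.
Step 3: tau = (C - D)/(n(n-1)/2) = (6 - 4)/10 = 0.200000.
Step 4: Exact two-sided p-value (enumerate n! = 120 permutations of y under H0): p = 0.816667.
Step 5: alpha = 0.1. fail to reject H0.

tau_b = 0.2000 (C=6, D=4), p = 0.816667, fail to reject H0.


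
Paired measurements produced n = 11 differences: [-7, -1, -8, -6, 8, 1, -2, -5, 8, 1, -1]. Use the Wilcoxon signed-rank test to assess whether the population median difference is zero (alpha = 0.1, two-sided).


Step 1: Drop any zero differences (none here) and take |d_i|.
|d| = [7, 1, 8, 6, 8, 1, 2, 5, 8, 1, 1]
Step 2: Midrank |d_i| (ties get averaged ranks).
ranks: |7|->8, |1|->2.5, |8|->10, |6|->7, |8|->10, |1|->2.5, |2|->5, |5|->6, |8|->10, |1|->2.5, |1|->2.5
Step 3: Attach original signs; sum ranks with positive sign and with negative sign.
W+ = 10 + 2.5 + 10 + 2.5 = 25
W- = 8 + 2.5 + 10 + 7 + 5 + 6 + 2.5 = 41
(Check: W+ + W- = 66 should equal n(n+1)/2 = 66.)
Step 4: Test statistic W = min(W+, W-) = 25.
Step 5: Ties in |d|, so use the tie-corrected normal approximation.
        E[W] = n(n+1)/4 = 11*12/4 = 33.
        Tie groups: |d|=1 (t=4), |d|=8 (t=3); sum(t^3 - t) = 84.
        Var[W] = n(n+1)(2n+1)/24 - sum(t^3-t)/48 = 3036/24 - 84/48 = 124.75.
        z = (W - E[W]) / sqrt(Var[W]) = (25 - 33) / 11.1692 = -0.7163.
        Two-sided p = 2*Phi(z) = 0.473832.
Step 6: alpha = 0.1. fail to reject H0.

W+ = 25, W- = 41, W = min = 25, p = 0.473832, fail to reject H0.


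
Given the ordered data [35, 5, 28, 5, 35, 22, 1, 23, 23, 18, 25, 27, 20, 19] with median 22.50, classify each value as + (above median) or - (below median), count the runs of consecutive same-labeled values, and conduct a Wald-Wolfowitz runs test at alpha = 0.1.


Step 1: Compute median = 22.50; label A = above, B = below.
Labels in order: ABABABBAABAABB  (n_A = 7, n_B = 7)
Step 2: Count runs R = 10.
Step 3: Under H0 (random ordering), E[R] = 2*n_A*n_B/(n_A+n_B) + 1 = 2*7*7/14 + 1 = 8.0000.
        Var[R] = 2*n_A*n_B*(2*n_A*n_B - n_A - n_B) / ((n_A+n_B)^2 * (n_A+n_B-1)) = 8232/2548 = 3.2308.
        SD[R] = 1.7974.
Step 4: Continuity-corrected z = (R - 0.5 - E[R]) / SD[R] = (10 - 0.5 - 8.0000) / 1.7974 = 0.8345.
Step 5: Two-sided p-value via normal approximation = 2*(1 - Phi(|z|)) = 0.403986.
Step 6: alpha = 0.1. fail to reject H0.

R = 10, z = 0.8345, p = 0.403986, fail to reject H0.


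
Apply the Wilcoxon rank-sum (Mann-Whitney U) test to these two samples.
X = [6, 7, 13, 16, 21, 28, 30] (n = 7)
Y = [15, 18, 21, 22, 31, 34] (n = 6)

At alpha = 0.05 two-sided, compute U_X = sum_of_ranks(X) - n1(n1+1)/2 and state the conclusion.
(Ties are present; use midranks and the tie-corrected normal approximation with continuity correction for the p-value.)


Step 1: Combine and sort all 13 observations; assign midranks.
sorted (value, group): (6,X), (7,X), (13,X), (15,Y), (16,X), (18,Y), (21,X), (21,Y), (22,Y), (28,X), (30,X), (31,Y), (34,Y)
ranks: 6->1, 7->2, 13->3, 15->4, 16->5, 18->6, 21->7.5, 21->7.5, 22->9, 28->10, 30->11, 31->12, 34->13
Step 2: Rank sum for X: R1 = 1 + 2 + 3 + 5 + 7.5 + 10 + 11 = 39.5.
Step 3: U_X = R1 - n1(n1+1)/2 = 39.5 - 7*8/2 = 39.5 - 28 = 11.5.
       U_Y = n1*n2 - U_X = 42 - 11.5 = 30.5.
Step 4: Ties are present, so use the tie-corrected normal approximation (with continuity correction) for the p-value.
Step 5: p-value = 0.197926; compare to alpha = 0.05. fail to reject H0.

U_X = 11.5, p = 0.197926, fail to reject H0 at alpha = 0.05.


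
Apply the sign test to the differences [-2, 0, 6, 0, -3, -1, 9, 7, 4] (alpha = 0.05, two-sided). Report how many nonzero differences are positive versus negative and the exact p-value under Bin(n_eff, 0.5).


Step 1: Discard zero differences. Original n = 9; n_eff = number of nonzero differences = 7.
Nonzero differences (with sign): -2, +6, -3, -1, +9, +7, +4
Step 2: Count signs: positive = 4, negative = 3.
Step 3: Under H0: P(positive) = 0.5, so the number of positives S ~ Bin(7, 0.5).
Step 4: Two-sided exact p-value = sum of Bin(7,0.5) probabilities at or below the observed probability = 1.000000.
Step 5: alpha = 0.05. fail to reject H0.

n_eff = 7, pos = 4, neg = 3, p = 1.000000, fail to reject H0.


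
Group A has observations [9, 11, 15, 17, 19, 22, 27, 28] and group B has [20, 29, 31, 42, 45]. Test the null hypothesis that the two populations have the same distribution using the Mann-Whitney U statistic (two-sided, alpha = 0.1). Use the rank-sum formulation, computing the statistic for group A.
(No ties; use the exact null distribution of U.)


Step 1: Combine and sort all 13 observations; assign midranks.
sorted (value, group): (9,X), (11,X), (15,X), (17,X), (19,X), (20,Y), (22,X), (27,X), (28,X), (29,Y), (31,Y), (42,Y), (45,Y)
ranks: 9->1, 11->2, 15->3, 17->4, 19->5, 20->6, 22->7, 27->8, 28->9, 29->10, 31->11, 42->12, 45->13
Step 2: Rank sum for X: R1 = 1 + 2 + 3 + 4 + 5 + 7 + 8 + 9 = 39.
Step 3: U_X = R1 - n1(n1+1)/2 = 39 - 8*9/2 = 39 - 36 = 3.
       U_Y = n1*n2 - U_X = 40 - 3 = 37.
Step 4: No ties, so the exact null distribution of U (based on enumerating the C(13,8) = 1287 equally likely rank assignments) gives the two-sided p-value.
Step 5: p-value = 0.010878; compare to alpha = 0.1. reject H0.

U_X = 3, p = 0.010878, reject H0 at alpha = 0.1.


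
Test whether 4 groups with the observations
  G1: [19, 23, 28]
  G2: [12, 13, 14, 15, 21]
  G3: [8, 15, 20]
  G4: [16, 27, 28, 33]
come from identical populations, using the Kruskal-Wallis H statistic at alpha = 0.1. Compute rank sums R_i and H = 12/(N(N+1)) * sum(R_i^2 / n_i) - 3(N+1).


Step 1: Combine all N = 15 observations and assign midranks.
sorted (value, group, rank): (8,G3,1), (12,G2,2), (13,G2,3), (14,G2,4), (15,G2,5.5), (15,G3,5.5), (16,G4,7), (19,G1,8), (20,G3,9), (21,G2,10), (23,G1,11), (27,G4,12), (28,G1,13.5), (28,G4,13.5), (33,G4,15)
Step 2: Sum ranks within each group.
R_1 = 32.5 (n_1 = 3)
R_2 = 24.5 (n_2 = 5)
R_3 = 15.5 (n_3 = 3)
R_4 = 47.5 (n_4 = 4)
Step 3: H = 12/(N(N+1)) * sum(R_i^2/n_i) - 3(N+1)
     = 12/(15*16) * (32.5^2/3 + 24.5^2/5 + 15.5^2/3 + 47.5^2/4) - 3*16
     = 0.050000 * 1116.28 - 48
     = 7.813958.
Step 4: Ties present; correction factor C = 1 - 12/(15^3 - 15) = 0.996429. Corrected H = 7.813958 / 0.996429 = 7.841965.
Step 5: Under H0, H ~ chi^2(3); p-value = 0.049393.
Step 6: alpha = 0.1. reject H0.

H = 7.8420, df = 3, p = 0.049393, reject H0.


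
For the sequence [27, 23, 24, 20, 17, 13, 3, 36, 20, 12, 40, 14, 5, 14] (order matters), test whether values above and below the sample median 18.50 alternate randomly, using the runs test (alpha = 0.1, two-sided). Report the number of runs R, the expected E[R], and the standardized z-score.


Step 1: Compute median = 18.50; label A = above, B = below.
Labels in order: AAAABBBAABABBB  (n_A = 7, n_B = 7)
Step 2: Count runs R = 6.
Step 3: Under H0 (random ordering), E[R] = 2*n_A*n_B/(n_A+n_B) + 1 = 2*7*7/14 + 1 = 8.0000.
        Var[R] = 2*n_A*n_B*(2*n_A*n_B - n_A - n_B) / ((n_A+n_B)^2 * (n_A+n_B-1)) = 8232/2548 = 3.2308.
        SD[R] = 1.7974.
Step 4: Continuity-corrected z = (R + 0.5 - E[R]) / SD[R] = (6 + 0.5 - 8.0000) / 1.7974 = -0.8345.
Step 5: Two-sided p-value via normal approximation = 2*(1 - Phi(|z|)) = 0.403986.
Step 6: alpha = 0.1. fail to reject H0.

R = 6, z = -0.8345, p = 0.403986, fail to reject H0.


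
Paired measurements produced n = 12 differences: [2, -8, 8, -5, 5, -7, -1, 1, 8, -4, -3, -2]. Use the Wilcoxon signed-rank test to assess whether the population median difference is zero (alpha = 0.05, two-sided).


Step 1: Drop any zero differences (none here) and take |d_i|.
|d| = [2, 8, 8, 5, 5, 7, 1, 1, 8, 4, 3, 2]
Step 2: Midrank |d_i| (ties get averaged ranks).
ranks: |2|->3.5, |8|->11, |8|->11, |5|->7.5, |5|->7.5, |7|->9, |1|->1.5, |1|->1.5, |8|->11, |4|->6, |3|->5, |2|->3.5
Step 3: Attach original signs; sum ranks with positive sign and with negative sign.
W+ = 3.5 + 11 + 7.5 + 1.5 + 11 = 34.5
W- = 11 + 7.5 + 9 + 1.5 + 6 + 5 + 3.5 = 43.5
(Check: W+ + W- = 78 should equal n(n+1)/2 = 78.)
Step 4: Test statistic W = min(W+, W-) = 34.5.
Step 5: Ties in |d|, so use the tie-corrected normal approximation.
        E[W] = n(n+1)/4 = 12*13/4 = 39.
        Tie groups: |d|=1 (t=2), |d|=2 (t=2), |d|=5 (t=2), |d|=8 (t=3); sum(t^3 - t) = 42.
        Var[W] = n(n+1)(2n+1)/24 - sum(t^3-t)/48 = 3900/24 - 42/48 = 161.625.
        z = (W - E[W]) / sqrt(Var[W]) = (34.5 - 39) / 12.7132 = -0.3540.
        Two-sided p = 2*Phi(z) = 0.723366.
Step 6: alpha = 0.05. fail to reject H0.

W+ = 34.5, W- = 43.5, W = min = 34.5, p = 0.723366, fail to reject H0.


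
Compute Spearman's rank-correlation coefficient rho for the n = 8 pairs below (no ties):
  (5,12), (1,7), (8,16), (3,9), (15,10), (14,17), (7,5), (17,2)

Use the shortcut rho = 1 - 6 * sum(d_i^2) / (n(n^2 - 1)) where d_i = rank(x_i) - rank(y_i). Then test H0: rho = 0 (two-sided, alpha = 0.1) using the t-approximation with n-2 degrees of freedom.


Step 1: Rank x and y separately (midranks; no ties here).
rank(x): 5->3, 1->1, 8->5, 3->2, 15->7, 14->6, 7->4, 17->8
rank(y): 12->6, 7->3, 16->7, 9->4, 10->5, 17->8, 5->2, 2->1
Step 2: d_i = R_x(i) - R_y(i); compute d_i^2.
  (3-6)^2=9, (1-3)^2=4, (5-7)^2=4, (2-4)^2=4, (7-5)^2=4, (6-8)^2=4, (4-2)^2=4, (8-1)^2=49
sum(d^2) = 82.
Step 3: rho = 1 - 6*82 / (8*(8^2 - 1)) = 1 - 492/504 = 0.023810.
Step 4: Under H0, t = rho * sqrt((n-2)/(1-rho^2)) = 0.0583 ~ t(6).
Step 5: Two-sided p-value from the t-distribution with 6 df = 0.955374.
Step 6: alpha = 0.1. fail to reject H0.

rho = 0.0238, p = 0.955374, fail to reject H0 at alpha = 0.1.


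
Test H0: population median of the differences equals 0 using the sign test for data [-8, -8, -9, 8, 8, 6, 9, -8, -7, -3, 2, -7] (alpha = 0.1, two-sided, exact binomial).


Step 1: Discard zero differences. Original n = 12; n_eff = number of nonzero differences = 12.
Nonzero differences (with sign): -8, -8, -9, +8, +8, +6, +9, -8, -7, -3, +2, -7
Step 2: Count signs: positive = 5, negative = 7.
Step 3: Under H0: P(positive) = 0.5, so the number of positives S ~ Bin(12, 0.5).
Step 4: Two-sided exact p-value = sum of Bin(12,0.5) probabilities at or below the observed probability = 0.774414.
Step 5: alpha = 0.1. fail to reject H0.

n_eff = 12, pos = 5, neg = 7, p = 0.774414, fail to reject H0.


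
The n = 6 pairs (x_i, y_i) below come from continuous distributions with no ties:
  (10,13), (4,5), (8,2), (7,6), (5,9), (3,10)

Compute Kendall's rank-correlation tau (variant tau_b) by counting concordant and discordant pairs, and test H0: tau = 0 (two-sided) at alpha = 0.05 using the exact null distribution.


Step 1: Enumerate the 15 unordered pairs (i,j) with i<j and classify each by sign(x_j-x_i) * sign(y_j-y_i).
  (1,2):dx=-6,dy=-8->C; (1,3):dx=-2,dy=-11->C; (1,4):dx=-3,dy=-7->C; (1,5):dx=-5,dy=-4->C
  (1,6):dx=-7,dy=-3->C; (2,3):dx=+4,dy=-3->D; (2,4):dx=+3,dy=+1->C; (2,5):dx=+1,dy=+4->C
  (2,6):dx=-1,dy=+5->D; (3,4):dx=-1,dy=+4->D; (3,5):dx=-3,dy=+7->D; (3,6):dx=-5,dy=+8->D
  (4,5):dx=-2,dy=+3->D; (4,6):dx=-4,dy=+4->D; (5,6):dx=-2,dy=+1->D
Step 2: C = 7, D = 8, total pairs = 15.
Step 3: tau = (C - D)/(n(n-1)/2) = (7 - 8)/15 = -0.066667.
Step 4: Exact two-sided p-value (enumerate n! = 720 permutations of y under H0): p = 1.000000.
Step 5: alpha = 0.05. fail to reject H0.

tau_b = -0.0667 (C=7, D=8), p = 1.000000, fail to reject H0.


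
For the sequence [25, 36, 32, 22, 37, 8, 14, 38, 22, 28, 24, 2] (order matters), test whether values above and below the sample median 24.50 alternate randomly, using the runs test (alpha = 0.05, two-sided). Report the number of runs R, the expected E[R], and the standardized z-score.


Step 1: Compute median = 24.50; label A = above, B = below.
Labels in order: AAABABBABABB  (n_A = 6, n_B = 6)
Step 2: Count runs R = 8.
Step 3: Under H0 (random ordering), E[R] = 2*n_A*n_B/(n_A+n_B) + 1 = 2*6*6/12 + 1 = 7.0000.
        Var[R] = 2*n_A*n_B*(2*n_A*n_B - n_A - n_B) / ((n_A+n_B)^2 * (n_A+n_B-1)) = 4320/1584 = 2.7273.
        SD[R] = 1.6514.
Step 4: Continuity-corrected z = (R - 0.5 - E[R]) / SD[R] = (8 - 0.5 - 7.0000) / 1.6514 = 0.3028.
Step 5: Two-sided p-value via normal approximation = 2*(1 - Phi(|z|)) = 0.762069.
Step 6: alpha = 0.05. fail to reject H0.

R = 8, z = 0.3028, p = 0.762069, fail to reject H0.


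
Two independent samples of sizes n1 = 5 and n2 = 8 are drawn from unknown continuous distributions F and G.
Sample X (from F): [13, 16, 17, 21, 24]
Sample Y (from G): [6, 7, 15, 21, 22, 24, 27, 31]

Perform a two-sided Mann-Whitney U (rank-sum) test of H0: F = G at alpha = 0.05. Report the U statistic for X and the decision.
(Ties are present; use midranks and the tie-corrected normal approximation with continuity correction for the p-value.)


Step 1: Combine and sort all 13 observations; assign midranks.
sorted (value, group): (6,Y), (7,Y), (13,X), (15,Y), (16,X), (17,X), (21,X), (21,Y), (22,Y), (24,X), (24,Y), (27,Y), (31,Y)
ranks: 6->1, 7->2, 13->3, 15->4, 16->5, 17->6, 21->7.5, 21->7.5, 22->9, 24->10.5, 24->10.5, 27->12, 31->13
Step 2: Rank sum for X: R1 = 3 + 5 + 6 + 7.5 + 10.5 = 32.
Step 3: U_X = R1 - n1(n1+1)/2 = 32 - 5*6/2 = 32 - 15 = 17.
       U_Y = n1*n2 - U_X = 40 - 17 = 23.
Step 4: Ties are present, so use the tie-corrected normal approximation (with continuity correction) for the p-value.
Step 5: p-value = 0.713640; compare to alpha = 0.05. fail to reject H0.

U_X = 17, p = 0.713640, fail to reject H0 at alpha = 0.05.


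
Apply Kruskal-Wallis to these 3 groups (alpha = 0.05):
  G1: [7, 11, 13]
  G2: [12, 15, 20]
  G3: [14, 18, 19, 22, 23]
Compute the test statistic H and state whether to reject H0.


Step 1: Combine all N = 11 observations and assign midranks.
sorted (value, group, rank): (7,G1,1), (11,G1,2), (12,G2,3), (13,G1,4), (14,G3,5), (15,G2,6), (18,G3,7), (19,G3,8), (20,G2,9), (22,G3,10), (23,G3,11)
Step 2: Sum ranks within each group.
R_1 = 7 (n_1 = 3)
R_2 = 18 (n_2 = 3)
R_3 = 41 (n_3 = 5)
Step 3: H = 12/(N(N+1)) * sum(R_i^2/n_i) - 3(N+1)
     = 12/(11*12) * (7^2/3 + 18^2/3 + 41^2/5) - 3*12
     = 0.090909 * 460.533 - 36
     = 5.866667.
Step 4: No ties, so H is used without correction.
Step 5: Under H0, H ~ chi^2(2); p-value = 0.053219.
Step 6: alpha = 0.05. fail to reject H0.

H = 5.8667, df = 2, p = 0.053219, fail to reject H0.


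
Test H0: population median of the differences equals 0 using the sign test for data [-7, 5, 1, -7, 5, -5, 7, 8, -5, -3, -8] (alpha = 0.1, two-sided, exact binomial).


Step 1: Discard zero differences. Original n = 11; n_eff = number of nonzero differences = 11.
Nonzero differences (with sign): -7, +5, +1, -7, +5, -5, +7, +8, -5, -3, -8
Step 2: Count signs: positive = 5, negative = 6.
Step 3: Under H0: P(positive) = 0.5, so the number of positives S ~ Bin(11, 0.5).
Step 4: Two-sided exact p-value = sum of Bin(11,0.5) probabilities at or below the observed probability = 1.000000.
Step 5: alpha = 0.1. fail to reject H0.

n_eff = 11, pos = 5, neg = 6, p = 1.000000, fail to reject H0.


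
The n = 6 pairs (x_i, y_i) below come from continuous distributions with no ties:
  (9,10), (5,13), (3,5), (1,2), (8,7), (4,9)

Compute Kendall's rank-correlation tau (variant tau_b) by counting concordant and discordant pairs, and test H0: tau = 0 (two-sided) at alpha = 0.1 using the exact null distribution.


Step 1: Enumerate the 15 unordered pairs (i,j) with i<j and classify each by sign(x_j-x_i) * sign(y_j-y_i).
  (1,2):dx=-4,dy=+3->D; (1,3):dx=-6,dy=-5->C; (1,4):dx=-8,dy=-8->C; (1,5):dx=-1,dy=-3->C
  (1,6):dx=-5,dy=-1->C; (2,3):dx=-2,dy=-8->C; (2,4):dx=-4,dy=-11->C; (2,5):dx=+3,dy=-6->D
  (2,6):dx=-1,dy=-4->C; (3,4):dx=-2,dy=-3->C; (3,5):dx=+5,dy=+2->C; (3,6):dx=+1,dy=+4->C
  (4,5):dx=+7,dy=+5->C; (4,6):dx=+3,dy=+7->C; (5,6):dx=-4,dy=+2->D
Step 2: C = 12, D = 3, total pairs = 15.
Step 3: tau = (C - D)/(n(n-1)/2) = (12 - 3)/15 = 0.600000.
Step 4: Exact two-sided p-value (enumerate n! = 720 permutations of y under H0): p = 0.136111.
Step 5: alpha = 0.1. fail to reject H0.

tau_b = 0.6000 (C=12, D=3), p = 0.136111, fail to reject H0.


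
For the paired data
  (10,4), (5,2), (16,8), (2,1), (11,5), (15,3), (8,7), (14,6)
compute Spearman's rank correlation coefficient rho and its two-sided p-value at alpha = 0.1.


Step 1: Rank x and y separately (midranks; no ties here).
rank(x): 10->4, 5->2, 16->8, 2->1, 11->5, 15->7, 8->3, 14->6
rank(y): 4->4, 2->2, 8->8, 1->1, 5->5, 3->3, 7->7, 6->6
Step 2: d_i = R_x(i) - R_y(i); compute d_i^2.
  (4-4)^2=0, (2-2)^2=0, (8-8)^2=0, (1-1)^2=0, (5-5)^2=0, (7-3)^2=16, (3-7)^2=16, (6-6)^2=0
sum(d^2) = 32.
Step 3: rho = 1 - 6*32 / (8*(8^2 - 1)) = 1 - 192/504 = 0.619048.
Step 4: Under H0, t = rho * sqrt((n-2)/(1-rho^2)) = 1.9308 ~ t(6).
Step 5: Two-sided p-value from the t-distribution with 6 df = 0.101733.
Step 6: alpha = 0.1. fail to reject H0.

rho = 0.6190, p = 0.101733, fail to reject H0 at alpha = 0.1.


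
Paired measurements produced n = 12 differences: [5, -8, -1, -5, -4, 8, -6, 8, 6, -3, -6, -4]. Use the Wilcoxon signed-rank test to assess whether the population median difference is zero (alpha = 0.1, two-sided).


Step 1: Drop any zero differences (none here) and take |d_i|.
|d| = [5, 8, 1, 5, 4, 8, 6, 8, 6, 3, 6, 4]
Step 2: Midrank |d_i| (ties get averaged ranks).
ranks: |5|->5.5, |8|->11, |1|->1, |5|->5.5, |4|->3.5, |8|->11, |6|->8, |8|->11, |6|->8, |3|->2, |6|->8, |4|->3.5
Step 3: Attach original signs; sum ranks with positive sign and with negative sign.
W+ = 5.5 + 11 + 11 + 8 = 35.5
W- = 11 + 1 + 5.5 + 3.5 + 8 + 2 + 8 + 3.5 = 42.5
(Check: W+ + W- = 78 should equal n(n+1)/2 = 78.)
Step 4: Test statistic W = min(W+, W-) = 35.5.
Step 5: Ties in |d|, so use the tie-corrected normal approximation.
        E[W] = n(n+1)/4 = 12*13/4 = 39.
        Tie groups: |d|=4 (t=2), |d|=5 (t=2), |d|=6 (t=3), |d|=8 (t=3); sum(t^3 - t) = 60.
        Var[W] = n(n+1)(2n+1)/24 - sum(t^3-t)/48 = 3900/24 - 60/48 = 161.25.
        z = (W - E[W]) / sqrt(Var[W]) = (35.5 - 39) / 12.6984 = -0.2756.
        Two-sided p = 2*Phi(z) = 0.782836.
Step 6: alpha = 0.1. fail to reject H0.

W+ = 35.5, W- = 42.5, W = min = 35.5, p = 0.782836, fail to reject H0.


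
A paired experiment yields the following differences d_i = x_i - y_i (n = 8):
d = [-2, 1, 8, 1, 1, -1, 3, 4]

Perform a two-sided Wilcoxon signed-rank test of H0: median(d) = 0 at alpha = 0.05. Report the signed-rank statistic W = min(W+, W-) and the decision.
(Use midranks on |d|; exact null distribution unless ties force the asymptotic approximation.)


Step 1: Drop any zero differences (none here) and take |d_i|.
|d| = [2, 1, 8, 1, 1, 1, 3, 4]
Step 2: Midrank |d_i| (ties get averaged ranks).
ranks: |2|->5, |1|->2.5, |8|->8, |1|->2.5, |1|->2.5, |1|->2.5, |3|->6, |4|->7
Step 3: Attach original signs; sum ranks with positive sign and with negative sign.
W+ = 2.5 + 8 + 2.5 + 2.5 + 6 + 7 = 28.5
W- = 5 + 2.5 = 7.5
(Check: W+ + W- = 36 should equal n(n+1)/2 = 36.)
Step 4: Test statistic W = min(W+, W-) = 7.5.
Step 5: Ties in |d|, so use the tie-corrected normal approximation.
        E[W] = n(n+1)/4 = 8*9/4 = 18.
        Tie groups: |d|=1 (t=4); sum(t^3 - t) = 60.
        Var[W] = n(n+1)(2n+1)/24 - sum(t^3-t)/48 = 1224/24 - 60/48 = 49.75.
        z = (W - E[W]) / sqrt(Var[W]) = (7.5 - 18) / 7.0534 = -1.4887.
        Two-sided p = 2*Phi(z) = 0.136579.
Step 6: alpha = 0.05. fail to reject H0.

W+ = 28.5, W- = 7.5, W = min = 7.5, p = 0.136579, fail to reject H0.


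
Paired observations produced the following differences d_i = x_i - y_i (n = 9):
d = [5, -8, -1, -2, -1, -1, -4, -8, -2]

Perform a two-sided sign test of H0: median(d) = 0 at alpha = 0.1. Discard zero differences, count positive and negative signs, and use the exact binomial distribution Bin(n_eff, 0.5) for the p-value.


Step 1: Discard zero differences. Original n = 9; n_eff = number of nonzero differences = 9.
Nonzero differences (with sign): +5, -8, -1, -2, -1, -1, -4, -8, -2
Step 2: Count signs: positive = 1, negative = 8.
Step 3: Under H0: P(positive) = 0.5, so the number of positives S ~ Bin(9, 0.5).
Step 4: Two-sided exact p-value = sum of Bin(9,0.5) probabilities at or below the observed probability = 0.039062.
Step 5: alpha = 0.1. reject H0.

n_eff = 9, pos = 1, neg = 8, p = 0.039062, reject H0.


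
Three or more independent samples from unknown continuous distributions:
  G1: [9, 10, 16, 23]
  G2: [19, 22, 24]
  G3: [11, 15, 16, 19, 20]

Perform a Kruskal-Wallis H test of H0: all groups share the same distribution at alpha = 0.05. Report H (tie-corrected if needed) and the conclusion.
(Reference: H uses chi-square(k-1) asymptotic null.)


Step 1: Combine all N = 12 observations and assign midranks.
sorted (value, group, rank): (9,G1,1), (10,G1,2), (11,G3,3), (15,G3,4), (16,G1,5.5), (16,G3,5.5), (19,G2,7.5), (19,G3,7.5), (20,G3,9), (22,G2,10), (23,G1,11), (24,G2,12)
Step 2: Sum ranks within each group.
R_1 = 19.5 (n_1 = 4)
R_2 = 29.5 (n_2 = 3)
R_3 = 29 (n_3 = 5)
Step 3: H = 12/(N(N+1)) * sum(R_i^2/n_i) - 3(N+1)
     = 12/(12*13) * (19.5^2/4 + 29.5^2/3 + 29^2/5) - 3*13
     = 0.076923 * 553.346 - 39
     = 3.565064.
Step 4: Ties present; correction factor C = 1 - 12/(12^3 - 12) = 0.993007. Corrected H = 3.565064 / 0.993007 = 3.590170.
Step 5: Under H0, H ~ chi^2(2); p-value = 0.166113.
Step 6: alpha = 0.05. fail to reject H0.

H = 3.5902, df = 2, p = 0.166113, fail to reject H0.


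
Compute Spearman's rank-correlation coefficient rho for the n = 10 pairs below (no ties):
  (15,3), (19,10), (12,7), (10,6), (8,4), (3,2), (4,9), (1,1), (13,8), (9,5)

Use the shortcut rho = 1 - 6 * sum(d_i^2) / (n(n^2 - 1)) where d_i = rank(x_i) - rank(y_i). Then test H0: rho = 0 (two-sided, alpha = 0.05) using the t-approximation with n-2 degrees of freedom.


Step 1: Rank x and y separately (midranks; no ties here).
rank(x): 15->9, 19->10, 12->7, 10->6, 8->4, 3->2, 4->3, 1->1, 13->8, 9->5
rank(y): 3->3, 10->10, 7->7, 6->6, 4->4, 2->2, 9->9, 1->1, 8->8, 5->5
Step 2: d_i = R_x(i) - R_y(i); compute d_i^2.
  (9-3)^2=36, (10-10)^2=0, (7-7)^2=0, (6-6)^2=0, (4-4)^2=0, (2-2)^2=0, (3-9)^2=36, (1-1)^2=0, (8-8)^2=0, (5-5)^2=0
sum(d^2) = 72.
Step 3: rho = 1 - 6*72 / (10*(10^2 - 1)) = 1 - 432/990 = 0.563636.
Step 4: Under H0, t = rho * sqrt((n-2)/(1-rho^2)) = 1.9300 ~ t(8).
Step 5: Two-sided p-value from the t-distribution with 8 df = 0.089724.
Step 6: alpha = 0.05. fail to reject H0.

rho = 0.5636, p = 0.089724, fail to reject H0 at alpha = 0.05.


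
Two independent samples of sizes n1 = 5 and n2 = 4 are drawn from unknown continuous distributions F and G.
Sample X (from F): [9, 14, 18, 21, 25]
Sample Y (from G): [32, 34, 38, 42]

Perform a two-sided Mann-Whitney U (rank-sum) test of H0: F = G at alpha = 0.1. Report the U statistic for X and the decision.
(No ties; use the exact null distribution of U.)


Step 1: Combine and sort all 9 observations; assign midranks.
sorted (value, group): (9,X), (14,X), (18,X), (21,X), (25,X), (32,Y), (34,Y), (38,Y), (42,Y)
ranks: 9->1, 14->2, 18->3, 21->4, 25->5, 32->6, 34->7, 38->8, 42->9
Step 2: Rank sum for X: R1 = 1 + 2 + 3 + 4 + 5 = 15.
Step 3: U_X = R1 - n1(n1+1)/2 = 15 - 5*6/2 = 15 - 15 = 0.
       U_Y = n1*n2 - U_X = 20 - 0 = 20.
Step 4: No ties, so the exact null distribution of U (based on enumerating the C(9,5) = 126 equally likely rank assignments) gives the two-sided p-value.
Step 5: p-value = 0.015873; compare to alpha = 0.1. reject H0.

U_X = 0, p = 0.015873, reject H0 at alpha = 0.1.


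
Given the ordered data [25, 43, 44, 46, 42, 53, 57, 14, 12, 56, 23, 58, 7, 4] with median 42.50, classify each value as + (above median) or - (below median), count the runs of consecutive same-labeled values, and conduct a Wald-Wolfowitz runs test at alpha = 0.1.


Step 1: Compute median = 42.50; label A = above, B = below.
Labels in order: BAAABAABBABABB  (n_A = 7, n_B = 7)
Step 2: Count runs R = 9.
Step 3: Under H0 (random ordering), E[R] = 2*n_A*n_B/(n_A+n_B) + 1 = 2*7*7/14 + 1 = 8.0000.
        Var[R] = 2*n_A*n_B*(2*n_A*n_B - n_A - n_B) / ((n_A+n_B)^2 * (n_A+n_B-1)) = 8232/2548 = 3.2308.
        SD[R] = 1.7974.
Step 4: Continuity-corrected z = (R - 0.5 - E[R]) / SD[R] = (9 - 0.5 - 8.0000) / 1.7974 = 0.2782.
Step 5: Two-sided p-value via normal approximation = 2*(1 - Phi(|z|)) = 0.780879.
Step 6: alpha = 0.1. fail to reject H0.

R = 9, z = 0.2782, p = 0.780879, fail to reject H0.


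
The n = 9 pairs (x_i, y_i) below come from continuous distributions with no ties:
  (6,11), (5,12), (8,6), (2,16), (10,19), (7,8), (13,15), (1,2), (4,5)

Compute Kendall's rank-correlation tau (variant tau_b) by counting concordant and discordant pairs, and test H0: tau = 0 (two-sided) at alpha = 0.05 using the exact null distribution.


Step 1: Enumerate the 36 unordered pairs (i,j) with i<j and classify each by sign(x_j-x_i) * sign(y_j-y_i).
  (1,2):dx=-1,dy=+1->D; (1,3):dx=+2,dy=-5->D; (1,4):dx=-4,dy=+5->D; (1,5):dx=+4,dy=+8->C
  (1,6):dx=+1,dy=-3->D; (1,7):dx=+7,dy=+4->C; (1,8):dx=-5,dy=-9->C; (1,9):dx=-2,dy=-6->C
  (2,3):dx=+3,dy=-6->D; (2,4):dx=-3,dy=+4->D; (2,5):dx=+5,dy=+7->C; (2,6):dx=+2,dy=-4->D
  (2,7):dx=+8,dy=+3->C; (2,8):dx=-4,dy=-10->C; (2,9):dx=-1,dy=-7->C; (3,4):dx=-6,dy=+10->D
  (3,5):dx=+2,dy=+13->C; (3,6):dx=-1,dy=+2->D; (3,7):dx=+5,dy=+9->C; (3,8):dx=-7,dy=-4->C
  (3,9):dx=-4,dy=-1->C; (4,5):dx=+8,dy=+3->C; (4,6):dx=+5,dy=-8->D; (4,7):dx=+11,dy=-1->D
  (4,8):dx=-1,dy=-14->C; (4,9):dx=+2,dy=-11->D; (5,6):dx=-3,dy=-11->C; (5,7):dx=+3,dy=-4->D
  (5,8):dx=-9,dy=-17->C; (5,9):dx=-6,dy=-14->C; (6,7):dx=+6,dy=+7->C; (6,8):dx=-6,dy=-6->C
  (6,9):dx=-3,dy=-3->C; (7,8):dx=-12,dy=-13->C; (7,9):dx=-9,dy=-10->C; (8,9):dx=+3,dy=+3->C
Step 2: C = 23, D = 13, total pairs = 36.
Step 3: tau = (C - D)/(n(n-1)/2) = (23 - 13)/36 = 0.277778.
Step 4: Exact two-sided p-value (enumerate n! = 362880 permutations of y under H0): p = 0.358488.
Step 5: alpha = 0.05. fail to reject H0.

tau_b = 0.2778 (C=23, D=13), p = 0.358488, fail to reject H0.


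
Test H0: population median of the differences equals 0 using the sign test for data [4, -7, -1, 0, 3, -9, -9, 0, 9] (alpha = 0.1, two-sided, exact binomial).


Step 1: Discard zero differences. Original n = 9; n_eff = number of nonzero differences = 7.
Nonzero differences (with sign): +4, -7, -1, +3, -9, -9, +9
Step 2: Count signs: positive = 3, negative = 4.
Step 3: Under H0: P(positive) = 0.5, so the number of positives S ~ Bin(7, 0.5).
Step 4: Two-sided exact p-value = sum of Bin(7,0.5) probabilities at or below the observed probability = 1.000000.
Step 5: alpha = 0.1. fail to reject H0.

n_eff = 7, pos = 3, neg = 4, p = 1.000000, fail to reject H0.


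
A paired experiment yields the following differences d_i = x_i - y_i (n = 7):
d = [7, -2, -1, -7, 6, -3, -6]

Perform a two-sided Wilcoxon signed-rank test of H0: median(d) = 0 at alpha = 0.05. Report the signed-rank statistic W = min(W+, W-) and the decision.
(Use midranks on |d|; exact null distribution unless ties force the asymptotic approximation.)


Step 1: Drop any zero differences (none here) and take |d_i|.
|d| = [7, 2, 1, 7, 6, 3, 6]
Step 2: Midrank |d_i| (ties get averaged ranks).
ranks: |7|->6.5, |2|->2, |1|->1, |7|->6.5, |6|->4.5, |3|->3, |6|->4.5
Step 3: Attach original signs; sum ranks with positive sign and with negative sign.
W+ = 6.5 + 4.5 = 11
W- = 2 + 1 + 6.5 + 3 + 4.5 = 17
(Check: W+ + W- = 28 should equal n(n+1)/2 = 28.)
Step 4: Test statistic W = min(W+, W-) = 11.
Step 5: Ties in |d|, so use the tie-corrected normal approximation.
        E[W] = n(n+1)/4 = 7*8/4 = 14.
        Tie groups: |d|=6 (t=2), |d|=7 (t=2); sum(t^3 - t) = 12.
        Var[W] = n(n+1)(2n+1)/24 - sum(t^3-t)/48 = 840/24 - 12/48 = 34.75.
        z = (W - E[W]) / sqrt(Var[W]) = (11 - 14) / 5.8949 = -0.5089.
        Two-sided p = 2*Phi(z) = 0.610813.
Step 6: alpha = 0.05. fail to reject H0.

W+ = 11, W- = 17, W = min = 11, p = 0.610813, fail to reject H0.


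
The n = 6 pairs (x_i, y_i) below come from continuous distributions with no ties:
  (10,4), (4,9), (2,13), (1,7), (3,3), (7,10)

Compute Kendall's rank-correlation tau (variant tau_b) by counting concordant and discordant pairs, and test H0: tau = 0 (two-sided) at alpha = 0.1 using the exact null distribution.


Step 1: Enumerate the 15 unordered pairs (i,j) with i<j and classify each by sign(x_j-x_i) * sign(y_j-y_i).
  (1,2):dx=-6,dy=+5->D; (1,3):dx=-8,dy=+9->D; (1,4):dx=-9,dy=+3->D; (1,5):dx=-7,dy=-1->C
  (1,6):dx=-3,dy=+6->D; (2,3):dx=-2,dy=+4->D; (2,4):dx=-3,dy=-2->C; (2,5):dx=-1,dy=-6->C
  (2,6):dx=+3,dy=+1->C; (3,4):dx=-1,dy=-6->C; (3,5):dx=+1,dy=-10->D; (3,6):dx=+5,dy=-3->D
  (4,5):dx=+2,dy=-4->D; (4,6):dx=+6,dy=+3->C; (5,6):dx=+4,dy=+7->C
Step 2: C = 7, D = 8, total pairs = 15.
Step 3: tau = (C - D)/(n(n-1)/2) = (7 - 8)/15 = -0.066667.
Step 4: Exact two-sided p-value (enumerate n! = 720 permutations of y under H0): p = 1.000000.
Step 5: alpha = 0.1. fail to reject H0.

tau_b = -0.0667 (C=7, D=8), p = 1.000000, fail to reject H0.


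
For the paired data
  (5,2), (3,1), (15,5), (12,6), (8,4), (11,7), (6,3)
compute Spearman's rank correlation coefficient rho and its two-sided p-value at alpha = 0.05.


Step 1: Rank x and y separately (midranks; no ties here).
rank(x): 5->2, 3->1, 15->7, 12->6, 8->4, 11->5, 6->3
rank(y): 2->2, 1->1, 5->5, 6->6, 4->4, 7->7, 3->3
Step 2: d_i = R_x(i) - R_y(i); compute d_i^2.
  (2-2)^2=0, (1-1)^2=0, (7-5)^2=4, (6-6)^2=0, (4-4)^2=0, (5-7)^2=4, (3-3)^2=0
sum(d^2) = 8.
Step 3: rho = 1 - 6*8 / (7*(7^2 - 1)) = 1 - 48/336 = 0.857143.
Step 4: Under H0, t = rho * sqrt((n-2)/(1-rho^2)) = 3.7210 ~ t(5).
Step 5: Two-sided p-value from the t-distribution with 5 df = 0.013697.
Step 6: alpha = 0.05. reject H0.

rho = 0.8571, p = 0.013697, reject H0 at alpha = 0.05.


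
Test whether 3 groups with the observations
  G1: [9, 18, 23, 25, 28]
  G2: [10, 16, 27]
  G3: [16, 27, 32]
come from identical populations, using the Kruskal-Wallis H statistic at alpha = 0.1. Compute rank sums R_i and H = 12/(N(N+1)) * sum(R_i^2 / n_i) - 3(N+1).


Step 1: Combine all N = 11 observations and assign midranks.
sorted (value, group, rank): (9,G1,1), (10,G2,2), (16,G2,3.5), (16,G3,3.5), (18,G1,5), (23,G1,6), (25,G1,7), (27,G2,8.5), (27,G3,8.5), (28,G1,10), (32,G3,11)
Step 2: Sum ranks within each group.
R_1 = 29 (n_1 = 5)
R_2 = 14 (n_2 = 3)
R_3 = 23 (n_3 = 3)
Step 3: H = 12/(N(N+1)) * sum(R_i^2/n_i) - 3(N+1)
     = 12/(11*12) * (29^2/5 + 14^2/3 + 23^2/3) - 3*12
     = 0.090909 * 409.867 - 36
     = 1.260606.
Step 4: Ties present; correction factor C = 1 - 12/(11^3 - 11) = 0.990909. Corrected H = 1.260606 / 0.990909 = 1.272171.
Step 5: Under H0, H ~ chi^2(2); p-value = 0.529360.
Step 6: alpha = 0.1. fail to reject H0.

H = 1.2722, df = 2, p = 0.529360, fail to reject H0.
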